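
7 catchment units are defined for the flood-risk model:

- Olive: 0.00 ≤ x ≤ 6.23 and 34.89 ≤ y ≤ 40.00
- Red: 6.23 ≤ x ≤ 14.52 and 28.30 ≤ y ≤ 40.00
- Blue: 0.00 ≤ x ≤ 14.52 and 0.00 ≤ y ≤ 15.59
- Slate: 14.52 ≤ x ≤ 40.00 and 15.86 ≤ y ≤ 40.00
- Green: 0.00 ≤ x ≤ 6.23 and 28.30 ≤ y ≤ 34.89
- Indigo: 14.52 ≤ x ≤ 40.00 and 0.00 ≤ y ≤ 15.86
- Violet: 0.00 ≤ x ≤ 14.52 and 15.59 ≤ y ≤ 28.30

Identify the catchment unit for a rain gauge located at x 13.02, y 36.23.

The point has x = 13.02 and y = 36.23.
Only Red satisfies 6.23 ≤ x ≤ 14.52 and 28.30 ≤ y ≤ 40.00.

Red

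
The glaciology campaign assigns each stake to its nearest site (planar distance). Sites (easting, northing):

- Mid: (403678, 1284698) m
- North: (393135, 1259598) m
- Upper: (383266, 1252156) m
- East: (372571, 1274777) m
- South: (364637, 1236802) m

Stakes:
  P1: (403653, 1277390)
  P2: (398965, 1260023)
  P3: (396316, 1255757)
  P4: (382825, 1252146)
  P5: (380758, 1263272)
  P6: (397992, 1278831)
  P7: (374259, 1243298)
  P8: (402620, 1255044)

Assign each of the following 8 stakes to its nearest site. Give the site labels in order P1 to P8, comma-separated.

P1 → Mid (d²=53407489.00)
P2 → North (d²=34169525.00)
P3 → North (d²=24872042.00)
P4 → Upper (d²=194581.00)
P5 → Upper (d²=129855520.00)
P6 → Mid (d²=66752285.00)
P7 → South (d²=134780900.00)
P8 → North (d²=110704141.00)

Mid, North, North, Upper, Upper, Mid, South, North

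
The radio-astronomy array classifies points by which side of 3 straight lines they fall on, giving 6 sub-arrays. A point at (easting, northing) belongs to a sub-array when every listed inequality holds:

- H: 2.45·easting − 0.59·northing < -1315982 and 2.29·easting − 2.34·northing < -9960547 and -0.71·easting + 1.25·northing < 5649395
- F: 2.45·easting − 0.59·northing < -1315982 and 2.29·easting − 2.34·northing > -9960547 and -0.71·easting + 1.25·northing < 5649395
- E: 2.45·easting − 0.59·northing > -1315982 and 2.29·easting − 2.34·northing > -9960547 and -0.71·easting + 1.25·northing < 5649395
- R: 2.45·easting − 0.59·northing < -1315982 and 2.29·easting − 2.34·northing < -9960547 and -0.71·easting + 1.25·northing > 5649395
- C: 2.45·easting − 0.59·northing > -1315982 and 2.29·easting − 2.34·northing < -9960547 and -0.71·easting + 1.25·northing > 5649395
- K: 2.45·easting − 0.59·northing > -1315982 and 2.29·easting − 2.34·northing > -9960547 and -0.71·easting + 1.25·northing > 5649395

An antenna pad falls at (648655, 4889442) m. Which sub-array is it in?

K

2.45·648655 − 0.59·4889442 = -1295566.030, which is > -1315982
2.29·648655 − 2.34·4889442 = -9955874.330, which is > -9960547
-0.71·648655 + 1.25·4889442 = 5651257.450, which is > 5649395
This sign pattern matches K.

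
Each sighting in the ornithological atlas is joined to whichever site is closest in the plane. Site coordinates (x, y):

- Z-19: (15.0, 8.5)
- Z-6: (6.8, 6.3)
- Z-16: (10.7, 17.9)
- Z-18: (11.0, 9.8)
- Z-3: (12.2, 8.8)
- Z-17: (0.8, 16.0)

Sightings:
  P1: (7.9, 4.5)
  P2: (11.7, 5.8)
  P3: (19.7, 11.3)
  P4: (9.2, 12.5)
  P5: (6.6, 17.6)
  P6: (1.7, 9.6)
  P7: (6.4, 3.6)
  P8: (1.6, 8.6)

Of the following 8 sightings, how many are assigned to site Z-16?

1

P1 → Z-6
P2 → Z-3
P3 → Z-19
P4 → Z-18
P5 → Z-16
P6 → Z-6
P7 → Z-6
P8 → Z-6
1 of the 8 goes to Z-16.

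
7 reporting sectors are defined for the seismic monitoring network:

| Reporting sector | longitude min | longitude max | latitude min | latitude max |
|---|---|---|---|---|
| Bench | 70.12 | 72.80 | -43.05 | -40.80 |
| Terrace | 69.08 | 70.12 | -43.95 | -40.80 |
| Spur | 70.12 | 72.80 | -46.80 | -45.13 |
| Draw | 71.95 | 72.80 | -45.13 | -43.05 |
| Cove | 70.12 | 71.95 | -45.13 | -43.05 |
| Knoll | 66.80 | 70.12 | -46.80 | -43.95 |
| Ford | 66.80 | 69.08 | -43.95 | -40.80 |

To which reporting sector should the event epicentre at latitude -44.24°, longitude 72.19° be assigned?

The point has longitude = 72.19 and latitude = -44.24.
Only Draw satisfies 71.95 ≤ longitude ≤ 72.80 and -45.13 ≤ latitude ≤ -43.05.

Draw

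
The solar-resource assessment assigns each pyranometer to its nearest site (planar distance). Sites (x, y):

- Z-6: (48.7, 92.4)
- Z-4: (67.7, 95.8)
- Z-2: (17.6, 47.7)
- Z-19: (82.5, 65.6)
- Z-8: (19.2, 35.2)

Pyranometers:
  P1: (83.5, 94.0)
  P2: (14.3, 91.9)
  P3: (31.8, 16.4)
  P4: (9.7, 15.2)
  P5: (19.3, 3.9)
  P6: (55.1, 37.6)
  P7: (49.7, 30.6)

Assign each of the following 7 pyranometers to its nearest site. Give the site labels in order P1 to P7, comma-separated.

Z-4, Z-6, Z-8, Z-8, Z-8, Z-8, Z-8

P1 → Z-4 (d²=252.88)
P2 → Z-6 (d²=1183.61)
P3 → Z-8 (d²=512.20)
P4 → Z-8 (d²=490.25)
P5 → Z-8 (d²=979.70)
P6 → Z-8 (d²=1294.57)
P7 → Z-8 (d²=951.41)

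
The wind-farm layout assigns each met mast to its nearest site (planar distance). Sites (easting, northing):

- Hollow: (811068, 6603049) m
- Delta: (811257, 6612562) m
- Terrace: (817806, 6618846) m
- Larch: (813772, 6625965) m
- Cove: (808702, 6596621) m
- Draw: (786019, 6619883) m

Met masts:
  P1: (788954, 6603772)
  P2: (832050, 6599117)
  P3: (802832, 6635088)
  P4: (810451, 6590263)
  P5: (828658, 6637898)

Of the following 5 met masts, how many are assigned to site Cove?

1

P1 → Draw
P2 → Hollow
P3 → Larch
P4 → Cove
P5 → Larch
1 of the 5 goes to Cove.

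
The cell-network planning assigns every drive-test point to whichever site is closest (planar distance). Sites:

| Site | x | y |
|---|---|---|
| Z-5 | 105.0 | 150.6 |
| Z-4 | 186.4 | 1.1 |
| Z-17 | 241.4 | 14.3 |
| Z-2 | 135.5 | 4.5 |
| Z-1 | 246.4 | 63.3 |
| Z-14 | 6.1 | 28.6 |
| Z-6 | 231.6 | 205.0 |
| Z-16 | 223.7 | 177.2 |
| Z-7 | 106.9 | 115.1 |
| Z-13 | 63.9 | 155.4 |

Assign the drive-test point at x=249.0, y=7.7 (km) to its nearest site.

Z-17

Squared distances to each site:
Z-5: 41156.410; Z-4: 3962.320; Z-17: 101.320; Z-2: 12892.490; Z-1: 3098.120; Z-14: 59437.220; Z-6: 39230.050; Z-16: 29370.340; Z-7: 31727.170; Z-13: 56077.300.
Minimum at Z-17.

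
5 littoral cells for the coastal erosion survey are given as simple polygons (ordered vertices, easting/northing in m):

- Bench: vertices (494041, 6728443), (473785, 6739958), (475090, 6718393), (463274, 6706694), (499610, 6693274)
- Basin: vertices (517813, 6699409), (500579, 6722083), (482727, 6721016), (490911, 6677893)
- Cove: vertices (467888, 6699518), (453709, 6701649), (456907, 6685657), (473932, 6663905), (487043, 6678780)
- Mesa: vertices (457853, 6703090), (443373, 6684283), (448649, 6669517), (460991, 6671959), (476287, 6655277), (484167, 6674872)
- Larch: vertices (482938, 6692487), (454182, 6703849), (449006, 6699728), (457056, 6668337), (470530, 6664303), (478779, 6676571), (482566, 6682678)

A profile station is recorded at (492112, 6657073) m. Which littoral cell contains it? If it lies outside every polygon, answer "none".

none

Cast a ray rightward from (492112, 6657073). For each polygon, the edges (by vertex number in listed order) whose endpoints lie on opposite sides of northing = 6657073, where each meets that height, and whether that is right or left of the point:
Bench: no edge straddles that height → 0 crossings.
Basin: no edge straddles that height → 0 crossings.
Cove: no edge straddles that height → 0 crossings.
Mesa: 4–5 at easting≈474640.2 (left), 5–6 at easting≈477009.2 (left) → 0 crossings.
Larch: no edge straddles that height → 0 crossings.
All counts are even, so the point lies outside every listed polygon.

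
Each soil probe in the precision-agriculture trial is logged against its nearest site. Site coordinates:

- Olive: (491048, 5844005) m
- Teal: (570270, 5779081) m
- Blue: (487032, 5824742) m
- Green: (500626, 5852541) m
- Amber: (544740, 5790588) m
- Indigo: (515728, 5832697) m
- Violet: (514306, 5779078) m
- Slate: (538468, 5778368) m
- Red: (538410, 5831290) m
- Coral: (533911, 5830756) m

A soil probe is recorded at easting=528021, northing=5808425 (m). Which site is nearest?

Squared distances to each site:
Olive: 2632939129.000; Teal: 2646048337.000; Blue: 1946342610.000; Green: 2696707481.000; Amber: 597683530.000; Indigo: 740247833.000; Violet: 1049347634.000; Slate: 1012563058.000; Red: 630739546.000; Coral: 533365661.000.
Minimum at Coral.

Coral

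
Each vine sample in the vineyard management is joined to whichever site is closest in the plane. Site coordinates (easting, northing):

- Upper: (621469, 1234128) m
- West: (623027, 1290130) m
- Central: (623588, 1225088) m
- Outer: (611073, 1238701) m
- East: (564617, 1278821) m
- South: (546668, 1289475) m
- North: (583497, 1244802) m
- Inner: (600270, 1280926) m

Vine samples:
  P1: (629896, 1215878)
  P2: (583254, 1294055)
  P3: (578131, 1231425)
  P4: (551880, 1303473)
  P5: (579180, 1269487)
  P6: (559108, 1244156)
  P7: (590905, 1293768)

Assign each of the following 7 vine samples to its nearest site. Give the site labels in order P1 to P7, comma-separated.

P1 → Central (d²=124614964.00)
P2 → Inner (d²=461914897.00)
P3 → North (d²=207738085.00)
P4 → South (d²=223108948.00)
P5 → East (d²=299204525.00)
P6 → North (d²=595240637.00)
P7 → Inner (d²=252620189.00)

Central, Inner, North, South, East, North, Inner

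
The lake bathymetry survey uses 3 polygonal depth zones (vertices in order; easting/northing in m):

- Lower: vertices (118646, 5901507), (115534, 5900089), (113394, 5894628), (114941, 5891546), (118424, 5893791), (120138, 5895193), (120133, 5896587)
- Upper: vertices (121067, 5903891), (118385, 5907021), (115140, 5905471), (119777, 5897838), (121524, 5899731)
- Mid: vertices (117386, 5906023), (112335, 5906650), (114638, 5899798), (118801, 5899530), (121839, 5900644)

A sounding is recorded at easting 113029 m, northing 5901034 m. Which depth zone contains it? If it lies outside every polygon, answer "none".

Cast a ray rightward from (113029, 5901034). For each polygon, the edges (by vertex number in listed order) whose endpoints lie on opposite sides of northing = 5901034, where each meets that height, and whether that is right or left of the point:
Lower: 1–2 at easting≈117607.9 (right), 7–1 at easting≈118789.0 (right) → 2 crossings.
Upper: 3–4 at easting≈117835.4 (right), 5–1 at easting≈121380.9 (right) → 2 crossings.
Mid: 2–3 at easting≈114222.6 (right), 5–1 at easting≈121516.1 (right) → 2 crossings.
All counts are even, so the point lies outside every listed polygon.

none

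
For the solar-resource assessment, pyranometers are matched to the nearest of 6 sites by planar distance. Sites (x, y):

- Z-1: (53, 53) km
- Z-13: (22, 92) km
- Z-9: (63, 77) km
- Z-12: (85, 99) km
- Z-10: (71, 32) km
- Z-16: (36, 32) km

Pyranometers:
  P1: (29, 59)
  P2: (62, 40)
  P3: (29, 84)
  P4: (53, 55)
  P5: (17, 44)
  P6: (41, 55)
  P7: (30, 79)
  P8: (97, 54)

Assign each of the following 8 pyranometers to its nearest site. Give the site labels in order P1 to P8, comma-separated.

Z-1, Z-10, Z-13, Z-1, Z-16, Z-1, Z-13, Z-10

P1 → Z-1 (d²=612.00)
P2 → Z-10 (d²=145.00)
P3 → Z-13 (d²=113.00)
P4 → Z-1 (d²=4.00)
P5 → Z-16 (d²=505.00)
P6 → Z-1 (d²=148.00)
P7 → Z-13 (d²=233.00)
P8 → Z-10 (d²=1160.00)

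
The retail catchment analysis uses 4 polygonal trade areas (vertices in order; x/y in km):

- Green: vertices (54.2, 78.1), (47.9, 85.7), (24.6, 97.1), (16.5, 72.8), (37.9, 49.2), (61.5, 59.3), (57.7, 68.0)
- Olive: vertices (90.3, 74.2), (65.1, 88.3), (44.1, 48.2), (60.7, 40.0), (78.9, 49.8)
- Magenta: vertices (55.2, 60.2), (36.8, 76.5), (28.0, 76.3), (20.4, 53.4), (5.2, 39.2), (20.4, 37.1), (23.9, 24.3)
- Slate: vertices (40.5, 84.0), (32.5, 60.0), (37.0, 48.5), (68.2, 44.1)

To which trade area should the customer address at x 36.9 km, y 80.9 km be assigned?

Green

Cast a ray rightward from (36.9, 80.9). For each polygon, the edges (by vertex number in listed order) whose endpoints lie on opposite sides of y = 80.9, where each meets that height, and whether that is right or left of the point:
Green: 1–2 at x≈51.88 (right), 3–4 at x≈19.20 (left) → 1 crossing.
Olive: 1–2 at x≈78.33 (right), 2–3 at x≈61.22 (right) → 2 crossings.
Magenta: no edge straddles that height → 0 crossings.
Slate: 1–2 at x≈39.47 (right), 4–1 at x≈42.65 (right) → 2 crossings.
Only Green has an odd count, so the point is inside Green.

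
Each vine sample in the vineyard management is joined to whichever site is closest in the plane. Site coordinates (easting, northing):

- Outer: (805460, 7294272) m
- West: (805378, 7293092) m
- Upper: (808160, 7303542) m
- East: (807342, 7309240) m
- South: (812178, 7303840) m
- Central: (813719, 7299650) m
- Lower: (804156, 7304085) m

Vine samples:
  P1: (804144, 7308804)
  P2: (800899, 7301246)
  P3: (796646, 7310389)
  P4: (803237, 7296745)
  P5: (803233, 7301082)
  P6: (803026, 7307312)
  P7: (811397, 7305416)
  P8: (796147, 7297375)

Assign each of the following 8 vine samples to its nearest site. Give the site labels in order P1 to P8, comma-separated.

East, Lower, Lower, Outer, Lower, Lower, South, Outer

P1 → East (d²=10417300.00)
P2 → Lower (d²=18667970.00)
P3 → Lower (d²=96140516.00)
P4 → Outer (d²=11057458.00)
P5 → Lower (d²=9869938.00)
P6 → Lower (d²=11690429.00)
P7 → South (d²=3093737.00)
P8 → Outer (d²=96360578.00)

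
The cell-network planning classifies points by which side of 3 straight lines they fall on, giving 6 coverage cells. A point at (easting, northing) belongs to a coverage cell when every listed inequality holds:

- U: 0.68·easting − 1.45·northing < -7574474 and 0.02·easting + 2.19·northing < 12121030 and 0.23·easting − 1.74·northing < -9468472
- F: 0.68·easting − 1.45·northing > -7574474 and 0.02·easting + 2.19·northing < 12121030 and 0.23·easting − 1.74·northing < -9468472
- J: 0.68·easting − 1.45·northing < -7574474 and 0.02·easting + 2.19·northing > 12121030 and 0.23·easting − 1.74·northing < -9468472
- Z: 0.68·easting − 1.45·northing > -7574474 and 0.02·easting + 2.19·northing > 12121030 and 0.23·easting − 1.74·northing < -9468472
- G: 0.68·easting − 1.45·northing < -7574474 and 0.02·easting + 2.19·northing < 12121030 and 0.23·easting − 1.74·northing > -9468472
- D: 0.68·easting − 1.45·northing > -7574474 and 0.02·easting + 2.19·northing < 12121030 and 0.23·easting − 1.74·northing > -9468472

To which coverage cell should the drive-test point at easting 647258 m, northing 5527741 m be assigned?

0.68·647258 − 1.45·5527741 = -7575089.010, which is < -7574474
0.02·647258 + 2.19·5527741 = 12118697.950, which is < 12121030
0.23·647258 − 1.74·5527741 = -9469400.000, which is < -9468472
This sign pattern matches U.

U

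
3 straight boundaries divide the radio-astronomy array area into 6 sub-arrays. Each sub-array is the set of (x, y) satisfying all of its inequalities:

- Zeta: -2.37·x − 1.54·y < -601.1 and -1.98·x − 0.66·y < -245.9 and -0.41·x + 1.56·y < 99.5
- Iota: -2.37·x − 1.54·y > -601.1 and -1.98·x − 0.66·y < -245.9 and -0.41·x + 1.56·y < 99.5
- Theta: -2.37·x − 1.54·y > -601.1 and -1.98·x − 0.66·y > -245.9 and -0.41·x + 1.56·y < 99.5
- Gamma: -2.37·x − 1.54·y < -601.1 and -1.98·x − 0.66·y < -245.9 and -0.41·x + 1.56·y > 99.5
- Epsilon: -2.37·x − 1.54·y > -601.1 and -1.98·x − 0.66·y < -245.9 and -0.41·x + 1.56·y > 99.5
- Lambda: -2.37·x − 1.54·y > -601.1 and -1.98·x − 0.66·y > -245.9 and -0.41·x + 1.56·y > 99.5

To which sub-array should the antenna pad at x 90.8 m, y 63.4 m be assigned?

-2.37·90.8 − 1.54·63.4 = -312.832, which is > -601.1
-1.98·90.8 − 0.66·63.4 = -221.628, which is > -245.9
-0.41·90.8 + 1.56·63.4 = 61.676, which is < 99.5
This sign pattern matches Theta.

Theta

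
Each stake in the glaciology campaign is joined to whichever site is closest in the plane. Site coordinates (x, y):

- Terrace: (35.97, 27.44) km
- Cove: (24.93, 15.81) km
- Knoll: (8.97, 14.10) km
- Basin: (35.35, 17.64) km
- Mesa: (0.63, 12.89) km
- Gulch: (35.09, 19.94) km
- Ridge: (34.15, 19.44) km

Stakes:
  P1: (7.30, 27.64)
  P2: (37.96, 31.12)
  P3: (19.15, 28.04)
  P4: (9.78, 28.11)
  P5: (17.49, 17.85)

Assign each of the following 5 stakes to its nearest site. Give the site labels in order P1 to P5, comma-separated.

Knoll, Terrace, Cove, Knoll, Cove

P1 → Knoll (d²=186.12)
P2 → Terrace (d²=17.50)
P3 → Cove (d²=182.98)
P4 → Knoll (d²=196.94)
P5 → Cove (d²=59.52)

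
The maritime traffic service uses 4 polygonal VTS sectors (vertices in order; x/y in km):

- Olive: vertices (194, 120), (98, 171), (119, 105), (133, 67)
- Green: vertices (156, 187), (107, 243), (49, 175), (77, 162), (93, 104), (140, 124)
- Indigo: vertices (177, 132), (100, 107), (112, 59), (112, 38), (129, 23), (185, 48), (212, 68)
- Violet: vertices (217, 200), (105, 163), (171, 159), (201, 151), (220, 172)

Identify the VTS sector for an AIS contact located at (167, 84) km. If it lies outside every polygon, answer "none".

Cast a ray rightward from (167, 84). For each polygon, the edges (by vertex number in listed order) whose endpoints lie on opposite sides of y = 84, where each meets that height, and whether that is right or left of the point:
Olive: 3–4 at x≈126.7 (left), 4–1 at x≈152.6 (left) → 0 crossings.
Green: no edge straddles that height → 0 crossings.
Indigo: 2–3 at x≈105.8 (left), 7–1 at x≈203.2 (right) → 1 crossing.
Violet: no edge straddles that height → 0 crossings.
Only Indigo has an odd count, so the point is inside Indigo.

Indigo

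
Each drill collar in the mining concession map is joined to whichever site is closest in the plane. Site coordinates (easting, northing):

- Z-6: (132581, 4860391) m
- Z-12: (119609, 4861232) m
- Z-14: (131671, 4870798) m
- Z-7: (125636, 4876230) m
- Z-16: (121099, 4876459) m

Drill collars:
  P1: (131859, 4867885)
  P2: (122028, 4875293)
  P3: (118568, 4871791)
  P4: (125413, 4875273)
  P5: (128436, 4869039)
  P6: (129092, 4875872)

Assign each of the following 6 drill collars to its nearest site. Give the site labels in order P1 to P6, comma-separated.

Z-14, Z-16, Z-16, Z-7, Z-14, Z-7

P1 → Z-14 (d²=8520913.00)
P2 → Z-16 (d²=2222597.00)
P3 → Z-16 (d²=28196185.00)
P4 → Z-7 (d²=965578.00)
P5 → Z-14 (d²=13559306.00)
P6 → Z-7 (d²=12072100.00)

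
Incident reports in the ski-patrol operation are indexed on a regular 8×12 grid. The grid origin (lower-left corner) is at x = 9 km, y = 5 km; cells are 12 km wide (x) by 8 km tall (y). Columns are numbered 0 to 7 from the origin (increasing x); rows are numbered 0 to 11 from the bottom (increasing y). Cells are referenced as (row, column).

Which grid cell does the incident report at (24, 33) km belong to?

Column index: ⌊(24 − 9) / 12⌋ = ⌊1.250⌋ = 1
Row offset from origin: ⌊(33 − 5) / 8⌋ = ⌊3.500⌋ = 3 → row 3

(3, 1)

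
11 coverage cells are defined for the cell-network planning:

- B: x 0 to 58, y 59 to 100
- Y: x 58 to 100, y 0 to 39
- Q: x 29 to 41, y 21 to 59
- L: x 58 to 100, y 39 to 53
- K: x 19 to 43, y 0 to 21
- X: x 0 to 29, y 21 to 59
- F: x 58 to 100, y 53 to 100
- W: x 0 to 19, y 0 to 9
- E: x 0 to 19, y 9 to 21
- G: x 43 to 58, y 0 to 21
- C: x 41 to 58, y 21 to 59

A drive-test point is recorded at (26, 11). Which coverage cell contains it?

The point has x = 26 and y = 11.
Only K satisfies 19 ≤ x ≤ 43 and 0 ≤ y ≤ 21.

K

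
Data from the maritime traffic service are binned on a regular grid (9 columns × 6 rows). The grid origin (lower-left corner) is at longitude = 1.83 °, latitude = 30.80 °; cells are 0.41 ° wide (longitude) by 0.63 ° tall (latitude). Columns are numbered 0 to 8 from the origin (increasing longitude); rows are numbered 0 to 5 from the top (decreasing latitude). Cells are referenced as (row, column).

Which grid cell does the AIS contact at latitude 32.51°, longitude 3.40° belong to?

(3, 3)

Column index: ⌊(3.40 − 1.83) / 0.41⌋ = ⌊3.829⌋ = 3
Row offset from origin: ⌊(32.51 − 30.80) / 0.63⌋ = ⌊2.714⌋ = 2 → row 3 (counted from top)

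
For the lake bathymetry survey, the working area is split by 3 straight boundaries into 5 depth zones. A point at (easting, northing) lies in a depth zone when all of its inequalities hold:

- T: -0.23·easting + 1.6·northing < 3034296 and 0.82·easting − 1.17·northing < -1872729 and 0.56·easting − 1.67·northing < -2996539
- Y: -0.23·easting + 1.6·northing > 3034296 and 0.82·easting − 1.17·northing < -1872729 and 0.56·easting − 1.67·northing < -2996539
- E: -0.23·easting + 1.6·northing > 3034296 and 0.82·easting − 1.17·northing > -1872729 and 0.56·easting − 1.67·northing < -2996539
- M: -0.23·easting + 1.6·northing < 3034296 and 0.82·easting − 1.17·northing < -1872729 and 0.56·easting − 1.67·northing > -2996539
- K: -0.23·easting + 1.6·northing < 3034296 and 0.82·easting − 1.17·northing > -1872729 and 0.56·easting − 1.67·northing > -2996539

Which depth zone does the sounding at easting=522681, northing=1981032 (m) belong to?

Y

-0.23·522681 + 1.6·1981032 = 3049434.570, which is > 3034296
0.82·522681 − 1.17·1981032 = -1889209.020, which is < -1872729
0.56·522681 − 1.67·1981032 = -3015622.080, which is < -2996539
This sign pattern matches Y.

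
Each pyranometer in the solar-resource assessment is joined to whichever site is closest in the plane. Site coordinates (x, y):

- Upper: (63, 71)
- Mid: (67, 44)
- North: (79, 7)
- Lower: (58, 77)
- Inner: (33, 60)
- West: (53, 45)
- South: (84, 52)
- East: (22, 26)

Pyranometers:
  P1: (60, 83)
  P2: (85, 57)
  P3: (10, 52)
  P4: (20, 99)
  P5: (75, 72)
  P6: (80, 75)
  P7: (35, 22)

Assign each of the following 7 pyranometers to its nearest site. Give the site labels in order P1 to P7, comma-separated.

Lower, South, Inner, Inner, Upper, Upper, East

P1 → Lower (d²=40.00)
P2 → South (d²=26.00)
P3 → Inner (d²=593.00)
P4 → Inner (d²=1690.00)
P5 → Upper (d²=145.00)
P6 → Upper (d²=305.00)
P7 → East (d²=185.00)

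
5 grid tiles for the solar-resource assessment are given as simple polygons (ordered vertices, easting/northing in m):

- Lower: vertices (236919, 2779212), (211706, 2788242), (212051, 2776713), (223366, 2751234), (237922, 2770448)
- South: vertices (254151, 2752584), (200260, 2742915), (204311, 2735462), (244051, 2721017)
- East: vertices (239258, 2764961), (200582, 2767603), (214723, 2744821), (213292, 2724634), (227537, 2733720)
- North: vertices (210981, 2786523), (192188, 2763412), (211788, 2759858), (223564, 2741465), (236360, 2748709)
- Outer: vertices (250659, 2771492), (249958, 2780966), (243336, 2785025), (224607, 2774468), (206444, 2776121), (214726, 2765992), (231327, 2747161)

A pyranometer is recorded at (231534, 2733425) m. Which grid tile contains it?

South

Cast a ray rightward from (231534, 2733425). For each polygon, the edges (by vertex number in listed order) whose endpoints lie on opposite sides of northing = 2733425, where each meets that height, and whether that is right or left of the point:
Lower: no edge straddles that height → 0 crossings.
South: 3–4 at easting≈209915.0 (left), 4–1 at easting≈248021.0 (right) → 1 crossing.
East: 3–4 at easting≈213915.2 (left), 4–5 at easting≈227074.5 (left) → 0 crossings.
North: no edge straddles that height → 0 crossings.
Outer: no edge straddles that height → 0 crossings.
Only South has an odd count, so the point is inside South.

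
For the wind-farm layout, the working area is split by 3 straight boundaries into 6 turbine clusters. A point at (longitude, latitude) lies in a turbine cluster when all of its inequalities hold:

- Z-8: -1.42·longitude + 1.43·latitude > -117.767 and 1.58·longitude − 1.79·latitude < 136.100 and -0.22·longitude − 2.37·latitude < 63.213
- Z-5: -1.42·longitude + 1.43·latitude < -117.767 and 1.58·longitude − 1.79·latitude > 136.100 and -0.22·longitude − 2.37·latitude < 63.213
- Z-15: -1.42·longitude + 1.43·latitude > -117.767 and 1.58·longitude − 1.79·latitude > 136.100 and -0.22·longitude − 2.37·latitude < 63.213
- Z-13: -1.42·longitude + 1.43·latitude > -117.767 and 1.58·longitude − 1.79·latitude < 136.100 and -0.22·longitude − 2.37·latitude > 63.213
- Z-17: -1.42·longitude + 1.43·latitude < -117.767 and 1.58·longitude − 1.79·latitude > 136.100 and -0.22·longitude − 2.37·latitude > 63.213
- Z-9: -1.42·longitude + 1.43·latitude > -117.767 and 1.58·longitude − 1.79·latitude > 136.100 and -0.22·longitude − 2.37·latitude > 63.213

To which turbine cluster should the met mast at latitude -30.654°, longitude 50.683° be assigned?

Z-8

-1.42·50.683 + 1.43·-30.654 = -115.805, which is > -117.767
1.58·50.683 − 1.79·-30.654 = 134.950, which is < 136.100
-0.22·50.683 − 2.37·-30.654 = 61.500, which is < 63.213
This sign pattern matches Z-8.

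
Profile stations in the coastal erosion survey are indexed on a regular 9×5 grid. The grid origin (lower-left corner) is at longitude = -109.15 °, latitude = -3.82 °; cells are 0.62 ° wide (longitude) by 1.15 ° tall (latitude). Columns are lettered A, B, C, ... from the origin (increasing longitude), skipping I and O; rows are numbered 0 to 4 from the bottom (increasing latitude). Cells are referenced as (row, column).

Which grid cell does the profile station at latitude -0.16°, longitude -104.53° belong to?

Column index: ⌊(-104.53 − -109.15) / 0.62⌋ = ⌊7.452⌋ = 7 → column H
Row offset from origin: ⌊(-0.16 − -3.82) / 1.15⌋ = ⌊3.183⌋ = 3 → row 3

(3, H)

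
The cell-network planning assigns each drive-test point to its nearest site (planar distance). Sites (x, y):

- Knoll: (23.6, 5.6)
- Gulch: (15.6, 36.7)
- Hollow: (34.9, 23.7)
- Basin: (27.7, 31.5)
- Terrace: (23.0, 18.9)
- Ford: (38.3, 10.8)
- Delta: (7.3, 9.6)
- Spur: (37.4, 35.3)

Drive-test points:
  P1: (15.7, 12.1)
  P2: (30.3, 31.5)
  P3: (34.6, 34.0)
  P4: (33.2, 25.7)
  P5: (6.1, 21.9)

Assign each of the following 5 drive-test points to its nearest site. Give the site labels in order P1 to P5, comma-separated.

Delta, Basin, Spur, Hollow, Delta

P1 → Delta (d²=76.81)
P2 → Basin (d²=6.76)
P3 → Spur (d²=9.53)
P4 → Hollow (d²=6.89)
P5 → Delta (d²=152.73)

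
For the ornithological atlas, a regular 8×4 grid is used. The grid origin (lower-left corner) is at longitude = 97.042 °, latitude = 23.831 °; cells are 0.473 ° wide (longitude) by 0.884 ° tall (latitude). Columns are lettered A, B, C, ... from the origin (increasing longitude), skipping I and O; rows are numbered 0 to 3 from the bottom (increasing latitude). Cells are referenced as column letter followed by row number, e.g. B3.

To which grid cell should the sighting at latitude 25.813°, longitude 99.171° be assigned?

Column index: ⌊(99.171 − 97.042) / 0.473⌋ = ⌊4.501⌋ = 4 → column E
Row offset from origin: ⌊(25.813 − 23.831) / 0.884⌋ = ⌊2.242⌋ = 2 → row 2

E2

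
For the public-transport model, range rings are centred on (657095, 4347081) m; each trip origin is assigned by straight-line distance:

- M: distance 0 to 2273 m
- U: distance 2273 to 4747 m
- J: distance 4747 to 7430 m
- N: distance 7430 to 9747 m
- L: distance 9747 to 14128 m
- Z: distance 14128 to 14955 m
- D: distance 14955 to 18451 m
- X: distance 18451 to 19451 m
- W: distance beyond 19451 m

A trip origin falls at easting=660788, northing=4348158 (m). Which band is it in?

U

Distance = √((660788−657095)² + (4348158−4347081)²) = √(13638249.000 + 1159929.000) = 3846.840 m.
2273 ≤ 3846.840 < 4747 → U.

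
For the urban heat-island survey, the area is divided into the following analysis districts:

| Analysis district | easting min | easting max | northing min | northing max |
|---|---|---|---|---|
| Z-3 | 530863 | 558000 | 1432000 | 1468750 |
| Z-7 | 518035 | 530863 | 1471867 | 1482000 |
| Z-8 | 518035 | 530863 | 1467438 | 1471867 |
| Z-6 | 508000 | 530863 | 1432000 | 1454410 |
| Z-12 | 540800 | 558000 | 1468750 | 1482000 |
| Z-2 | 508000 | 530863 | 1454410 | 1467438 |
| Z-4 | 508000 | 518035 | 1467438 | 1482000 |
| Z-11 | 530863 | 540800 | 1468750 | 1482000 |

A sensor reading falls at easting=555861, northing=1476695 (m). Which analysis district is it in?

Z-12

The point has easting = 555861 and northing = 1476695.
Only Z-12 satisfies 540800 ≤ easting ≤ 558000 and 1468750 ≤ northing ≤ 1482000.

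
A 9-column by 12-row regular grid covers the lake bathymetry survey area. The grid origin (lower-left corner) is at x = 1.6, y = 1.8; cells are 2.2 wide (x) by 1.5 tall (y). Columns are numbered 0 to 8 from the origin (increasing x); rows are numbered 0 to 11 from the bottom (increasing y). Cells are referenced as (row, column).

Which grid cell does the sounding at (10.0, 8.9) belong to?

(4, 3)

Column index: ⌊(10.0 − 1.6) / 2.2⌋ = ⌊3.818⌋ = 3
Row offset from origin: ⌊(8.9 − 1.8) / 1.5⌋ = ⌊4.733⌋ = 4 → row 4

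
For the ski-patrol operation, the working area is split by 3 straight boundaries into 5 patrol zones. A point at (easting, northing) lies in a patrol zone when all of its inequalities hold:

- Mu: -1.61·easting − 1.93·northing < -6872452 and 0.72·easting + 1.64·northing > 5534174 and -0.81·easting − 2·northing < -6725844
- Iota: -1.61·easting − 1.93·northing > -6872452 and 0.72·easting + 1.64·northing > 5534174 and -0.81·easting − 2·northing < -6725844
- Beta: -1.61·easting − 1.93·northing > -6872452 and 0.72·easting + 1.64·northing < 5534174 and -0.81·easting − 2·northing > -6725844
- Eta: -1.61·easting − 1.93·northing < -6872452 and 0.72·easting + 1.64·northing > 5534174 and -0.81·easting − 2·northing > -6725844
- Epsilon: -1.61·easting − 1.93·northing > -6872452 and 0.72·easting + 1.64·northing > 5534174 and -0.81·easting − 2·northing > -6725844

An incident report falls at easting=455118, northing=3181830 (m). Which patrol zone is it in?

Mu

-1.61·455118 − 1.93·3181830 = -6873671.880, which is < -6872452
0.72·455118 + 1.64·3181830 = 5545886.160, which is > 5534174
-0.81·455118 − 2·3181830 = -6732305.580, which is < -6725844
This sign pattern matches Mu.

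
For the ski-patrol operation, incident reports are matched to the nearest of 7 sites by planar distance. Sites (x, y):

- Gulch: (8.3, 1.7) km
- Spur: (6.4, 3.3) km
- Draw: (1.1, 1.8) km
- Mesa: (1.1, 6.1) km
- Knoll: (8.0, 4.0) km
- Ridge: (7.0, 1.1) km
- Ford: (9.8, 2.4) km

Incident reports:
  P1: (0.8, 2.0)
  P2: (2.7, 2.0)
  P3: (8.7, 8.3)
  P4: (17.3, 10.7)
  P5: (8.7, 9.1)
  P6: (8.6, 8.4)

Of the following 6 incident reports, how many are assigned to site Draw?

P1 → Draw
P2 → Draw
P3 → Knoll
P4 → Ford
P5 → Knoll
P6 → Knoll
2 of the 6 go to Draw.

2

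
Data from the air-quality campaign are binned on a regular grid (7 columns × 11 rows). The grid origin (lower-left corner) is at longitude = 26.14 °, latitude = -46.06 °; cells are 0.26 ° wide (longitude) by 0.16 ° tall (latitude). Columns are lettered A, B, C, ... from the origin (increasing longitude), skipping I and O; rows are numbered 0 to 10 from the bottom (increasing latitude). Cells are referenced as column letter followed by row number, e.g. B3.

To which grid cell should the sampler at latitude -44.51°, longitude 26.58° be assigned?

B9

Column index: ⌊(26.58 − 26.14) / 0.26⌋ = ⌊1.692⌋ = 1 → column B
Row offset from origin: ⌊(-44.51 − -46.06) / 0.16⌋ = ⌊9.688⌋ = 9 → row 9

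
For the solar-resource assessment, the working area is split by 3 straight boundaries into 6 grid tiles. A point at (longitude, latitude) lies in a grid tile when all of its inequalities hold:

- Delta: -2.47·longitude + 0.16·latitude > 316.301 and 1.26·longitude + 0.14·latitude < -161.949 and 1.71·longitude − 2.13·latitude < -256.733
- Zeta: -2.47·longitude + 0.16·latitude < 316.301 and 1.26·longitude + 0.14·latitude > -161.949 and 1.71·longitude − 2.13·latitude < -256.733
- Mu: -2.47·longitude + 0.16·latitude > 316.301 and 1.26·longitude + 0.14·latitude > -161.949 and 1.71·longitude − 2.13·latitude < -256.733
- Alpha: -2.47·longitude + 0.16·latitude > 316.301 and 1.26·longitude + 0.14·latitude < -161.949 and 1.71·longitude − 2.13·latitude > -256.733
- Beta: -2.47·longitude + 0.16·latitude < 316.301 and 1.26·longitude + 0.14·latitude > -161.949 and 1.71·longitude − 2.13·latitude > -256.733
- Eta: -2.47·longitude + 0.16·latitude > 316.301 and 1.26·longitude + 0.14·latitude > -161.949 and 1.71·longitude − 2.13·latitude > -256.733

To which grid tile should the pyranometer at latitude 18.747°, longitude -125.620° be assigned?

-2.47·-125.620 + 0.16·18.747 = 313.281, which is < 316.301
1.26·-125.620 + 0.14·18.747 = -155.657, which is > -161.949
1.71·-125.620 − 2.13·18.747 = -254.741, which is > -256.733
This sign pattern matches Beta.

Beta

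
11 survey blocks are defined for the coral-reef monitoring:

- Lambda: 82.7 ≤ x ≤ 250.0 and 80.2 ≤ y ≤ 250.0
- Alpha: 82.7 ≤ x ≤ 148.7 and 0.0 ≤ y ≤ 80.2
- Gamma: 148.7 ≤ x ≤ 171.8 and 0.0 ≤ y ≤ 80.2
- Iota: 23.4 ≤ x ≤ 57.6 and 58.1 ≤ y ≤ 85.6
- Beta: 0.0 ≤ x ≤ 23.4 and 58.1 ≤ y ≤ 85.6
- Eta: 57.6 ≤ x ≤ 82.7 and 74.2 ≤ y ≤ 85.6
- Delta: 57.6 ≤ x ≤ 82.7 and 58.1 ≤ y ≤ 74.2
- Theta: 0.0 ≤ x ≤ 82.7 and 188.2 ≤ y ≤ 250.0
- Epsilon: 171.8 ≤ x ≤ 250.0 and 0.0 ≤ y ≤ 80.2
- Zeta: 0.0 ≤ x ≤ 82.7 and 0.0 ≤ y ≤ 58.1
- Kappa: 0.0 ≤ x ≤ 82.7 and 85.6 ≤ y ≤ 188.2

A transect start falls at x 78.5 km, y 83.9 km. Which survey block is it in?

The point has x = 78.5 and y = 83.9.
Only Eta satisfies 57.6 ≤ x ≤ 82.7 and 74.2 ≤ y ≤ 85.6.

Eta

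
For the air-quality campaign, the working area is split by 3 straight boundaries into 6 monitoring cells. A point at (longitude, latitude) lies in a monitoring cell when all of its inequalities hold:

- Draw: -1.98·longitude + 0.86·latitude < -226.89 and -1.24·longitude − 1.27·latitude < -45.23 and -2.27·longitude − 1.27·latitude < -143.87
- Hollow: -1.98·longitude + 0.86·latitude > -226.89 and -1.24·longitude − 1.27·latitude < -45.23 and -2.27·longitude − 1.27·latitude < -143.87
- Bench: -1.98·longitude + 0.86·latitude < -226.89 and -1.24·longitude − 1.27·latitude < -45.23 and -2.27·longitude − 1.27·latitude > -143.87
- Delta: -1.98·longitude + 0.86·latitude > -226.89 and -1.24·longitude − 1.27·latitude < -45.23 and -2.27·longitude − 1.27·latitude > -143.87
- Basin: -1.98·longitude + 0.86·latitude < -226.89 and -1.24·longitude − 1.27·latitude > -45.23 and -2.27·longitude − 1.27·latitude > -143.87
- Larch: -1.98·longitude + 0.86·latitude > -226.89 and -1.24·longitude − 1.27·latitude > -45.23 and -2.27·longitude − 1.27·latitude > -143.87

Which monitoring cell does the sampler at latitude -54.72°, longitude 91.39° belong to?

-1.98·91.39 + 0.86·-54.72 = -228.011, which is < -226.89
-1.24·91.39 − 1.27·-54.72 = -43.829, which is > -45.23
-2.27·91.39 − 1.27·-54.72 = -137.961, which is > -143.87
This sign pattern matches Basin.

Basin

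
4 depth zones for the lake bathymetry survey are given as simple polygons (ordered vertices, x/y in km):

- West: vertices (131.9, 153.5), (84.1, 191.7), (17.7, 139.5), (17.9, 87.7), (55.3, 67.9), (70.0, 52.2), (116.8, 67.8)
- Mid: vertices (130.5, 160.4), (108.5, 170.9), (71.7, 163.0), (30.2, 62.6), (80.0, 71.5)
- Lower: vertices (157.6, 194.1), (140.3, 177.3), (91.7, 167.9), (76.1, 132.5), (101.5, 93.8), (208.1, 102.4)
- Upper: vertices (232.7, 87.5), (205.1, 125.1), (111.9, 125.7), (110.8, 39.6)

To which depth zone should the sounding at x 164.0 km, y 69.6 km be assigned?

Upper

Cast a ray rightward from (164.0, 69.6). For each polygon, the edges (by vertex number in listed order) whose endpoints lie on opposite sides of y = 69.6, where each meets that height, and whether that is right or left of the point:
West: 4–5 at x≈52.09 (left), 7–1 at x≈117.12 (left) → 0 crossings.
Mid: 3–4 at x≈33.09 (left), 4–5 at x≈69.37 (left) → 0 crossings.
Lower: no edge straddles that height → 0 crossings.
Upper: 3–4 at x≈111.18 (left), 4–1 at x≈187.15 (right) → 1 crossing.
Only Upper has an odd count, so the point is inside Upper.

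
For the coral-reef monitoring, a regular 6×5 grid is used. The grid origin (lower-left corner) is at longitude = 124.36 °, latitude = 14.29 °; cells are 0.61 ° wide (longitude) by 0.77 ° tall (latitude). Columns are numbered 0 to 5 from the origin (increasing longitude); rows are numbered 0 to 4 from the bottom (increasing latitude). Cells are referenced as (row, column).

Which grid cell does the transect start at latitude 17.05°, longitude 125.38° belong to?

(3, 1)

Column index: ⌊(125.38 − 124.36) / 0.61⌋ = ⌊1.672⌋ = 1
Row offset from origin: ⌊(17.05 − 14.29) / 0.77⌋ = ⌊3.584⌋ = 3 → row 3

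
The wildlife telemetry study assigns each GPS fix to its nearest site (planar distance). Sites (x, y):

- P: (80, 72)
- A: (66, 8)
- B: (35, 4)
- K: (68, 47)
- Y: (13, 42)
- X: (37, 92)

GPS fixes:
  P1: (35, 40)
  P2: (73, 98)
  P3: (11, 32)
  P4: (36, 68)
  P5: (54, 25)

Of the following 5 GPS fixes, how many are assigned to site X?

1

P1 → Y
P2 → P
P3 → Y
P4 → X
P5 → A
1 of the 5 goes to X.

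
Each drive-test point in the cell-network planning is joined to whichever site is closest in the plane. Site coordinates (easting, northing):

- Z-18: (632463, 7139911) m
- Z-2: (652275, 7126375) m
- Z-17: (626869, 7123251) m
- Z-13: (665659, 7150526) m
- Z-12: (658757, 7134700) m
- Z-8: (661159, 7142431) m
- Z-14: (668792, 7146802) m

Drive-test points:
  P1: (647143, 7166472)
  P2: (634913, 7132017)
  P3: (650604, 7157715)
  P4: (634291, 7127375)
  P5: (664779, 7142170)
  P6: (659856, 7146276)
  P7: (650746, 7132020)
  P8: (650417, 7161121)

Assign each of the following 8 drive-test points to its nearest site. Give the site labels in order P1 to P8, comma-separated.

Z-13, Z-18, Z-13, Z-17, Z-8, Z-8, Z-2, Z-13

P1 → Z-13 (d²=597117172.00)
P2 → Z-18 (d²=68317736.00)
P3 → Z-13 (d²=278334746.00)
P4 → Z-17 (d²=72093460.00)
P5 → Z-8 (d²=13172521.00)
P6 → Z-8 (d²=16481834.00)
P7 → Z-2 (d²=34203866.00)
P8 → Z-13 (d²=344572589.00)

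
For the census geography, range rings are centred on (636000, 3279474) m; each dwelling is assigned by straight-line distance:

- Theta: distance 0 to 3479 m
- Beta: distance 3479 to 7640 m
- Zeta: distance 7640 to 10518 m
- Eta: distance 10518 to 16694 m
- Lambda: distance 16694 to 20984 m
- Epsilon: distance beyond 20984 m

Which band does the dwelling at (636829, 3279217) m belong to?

Distance = √((636829−636000)² + (3279217−3279474)²) = √(687241.000 + 66049.000) = 867.923 m.
0 ≤ 867.923 < 3479 → Theta.

Theta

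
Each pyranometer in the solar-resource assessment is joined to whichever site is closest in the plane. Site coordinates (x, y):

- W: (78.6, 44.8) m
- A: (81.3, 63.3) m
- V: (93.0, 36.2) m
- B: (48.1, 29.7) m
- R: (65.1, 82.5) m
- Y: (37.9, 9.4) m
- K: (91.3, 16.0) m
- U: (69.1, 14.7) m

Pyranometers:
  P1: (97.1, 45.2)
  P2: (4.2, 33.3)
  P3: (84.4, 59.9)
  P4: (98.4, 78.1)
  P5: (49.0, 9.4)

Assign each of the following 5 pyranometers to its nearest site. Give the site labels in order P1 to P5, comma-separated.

P1 → V (d²=97.81)
P2 → Y (d²=1706.90)
P3 → A (d²=21.17)
P4 → A (d²=511.45)
P5 → Y (d²=123.21)

V, Y, A, A, Y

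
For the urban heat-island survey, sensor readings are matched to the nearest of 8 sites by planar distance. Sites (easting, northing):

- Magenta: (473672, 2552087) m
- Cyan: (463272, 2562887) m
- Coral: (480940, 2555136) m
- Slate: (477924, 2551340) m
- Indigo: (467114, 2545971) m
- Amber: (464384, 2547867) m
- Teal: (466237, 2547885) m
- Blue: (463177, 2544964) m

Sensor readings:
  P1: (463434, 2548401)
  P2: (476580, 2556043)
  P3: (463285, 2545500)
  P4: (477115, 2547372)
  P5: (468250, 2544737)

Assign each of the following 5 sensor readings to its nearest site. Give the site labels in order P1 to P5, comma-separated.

P1 → Amber (d²=1187656.00)
P2 → Coral (d²=19832249.00)
P3 → Blue (d²=298960.00)
P4 → Slate (d²=16399505.00)
P5 → Indigo (d²=2813252.00)

Amber, Coral, Blue, Slate, Indigo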